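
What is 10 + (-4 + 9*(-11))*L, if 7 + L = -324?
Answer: 34103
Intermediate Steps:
L = -331 (L = -7 - 324 = -331)
10 + (-4 + 9*(-11))*L = 10 + (-4 + 9*(-11))*(-331) = 10 + (-4 - 99)*(-331) = 10 - 103*(-331) = 10 + 34093 = 34103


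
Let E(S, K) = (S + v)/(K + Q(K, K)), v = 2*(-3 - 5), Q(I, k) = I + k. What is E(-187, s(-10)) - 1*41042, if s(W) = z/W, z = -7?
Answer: -123416/3 ≈ -41139.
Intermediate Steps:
s(W) = -7/W
v = -16 (v = 2*(-8) = -16)
E(S, K) = (-16 + S)/(3*K) (E(S, K) = (S - 16)/(K + (K + K)) = (-16 + S)/(K + 2*K) = (-16 + S)/((3*K)) = (-16 + S)*(1/(3*K)) = (-16 + S)/(3*K))
E(-187, s(-10)) - 1*41042 = (-16 - 187)/(3*((-7/(-10)))) - 1*41042 = (⅓)*(-203)/(-7*(-⅒)) - 41042 = (⅓)*(-203)/(7/10) - 41042 = (⅓)*(10/7)*(-203) - 41042 = -290/3 - 41042 = -123416/3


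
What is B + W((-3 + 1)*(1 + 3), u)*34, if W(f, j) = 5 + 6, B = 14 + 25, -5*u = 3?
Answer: 413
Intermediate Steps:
u = -3/5 (u = -1/5*3 = -3/5 ≈ -0.60000)
B = 39
W(f, j) = 11
B + W((-3 + 1)*(1 + 3), u)*34 = 39 + 11*34 = 39 + 374 = 413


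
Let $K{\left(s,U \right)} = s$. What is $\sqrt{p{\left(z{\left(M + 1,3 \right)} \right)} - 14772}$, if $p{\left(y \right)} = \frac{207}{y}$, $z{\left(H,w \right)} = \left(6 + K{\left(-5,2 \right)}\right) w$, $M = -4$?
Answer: $13 i \sqrt{87} \approx 121.26 i$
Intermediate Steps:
$z{\left(H,w \right)} = w$ ($z{\left(H,w \right)} = \left(6 - 5\right) w = 1 w = w$)
$\sqrt{p{\left(z{\left(M + 1,3 \right)} \right)} - 14772} = \sqrt{\frac{207}{3} - 14772} = \sqrt{207 \cdot \frac{1}{3} - 14772} = \sqrt{69 - 14772} = \sqrt{-14703} = 13 i \sqrt{87}$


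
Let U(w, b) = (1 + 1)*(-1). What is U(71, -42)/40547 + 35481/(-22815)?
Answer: -36889583/23719995 ≈ -1.5552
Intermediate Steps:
U(w, b) = -2 (U(w, b) = 2*(-1) = -2)
U(71, -42)/40547 + 35481/(-22815) = -2/40547 + 35481/(-22815) = -2*1/40547 + 35481*(-1/22815) = -2/40547 - 11827/7605 = -36889583/23719995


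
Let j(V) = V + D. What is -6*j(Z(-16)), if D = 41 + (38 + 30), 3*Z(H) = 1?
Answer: -656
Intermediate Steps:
Z(H) = 1/3 (Z(H) = (1/3)*1 = 1/3)
D = 109 (D = 41 + 68 = 109)
j(V) = 109 + V (j(V) = V + 109 = 109 + V)
-6*j(Z(-16)) = -6*(109 + 1/3) = -6*328/3 = -656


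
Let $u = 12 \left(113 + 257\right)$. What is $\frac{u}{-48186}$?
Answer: $- \frac{740}{8031} \approx -0.092143$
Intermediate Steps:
$u = 4440$ ($u = 12 \cdot 370 = 4440$)
$\frac{u}{-48186} = \frac{4440}{-48186} = 4440 \left(- \frac{1}{48186}\right) = - \frac{740}{8031}$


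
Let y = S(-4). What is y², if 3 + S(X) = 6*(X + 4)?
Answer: 9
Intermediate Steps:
S(X) = 21 + 6*X (S(X) = -3 + 6*(X + 4) = -3 + 6*(4 + X) = -3 + (24 + 6*X) = 21 + 6*X)
y = -3 (y = 21 + 6*(-4) = 21 - 24 = -3)
y² = (-3)² = 9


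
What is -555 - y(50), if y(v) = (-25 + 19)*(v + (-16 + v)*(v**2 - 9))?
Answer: 507909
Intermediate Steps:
y(v) = -6*v - 6*(-16 + v)*(-9 + v**2) (y(v) = -6*(v + (-16 + v)*(-9 + v**2)) = -6*v - 6*(-16 + v)*(-9 + v**2))
-555 - y(50) = -555 - (-864 - 6*50**3 + 48*50 + 96*50**2) = -555 - (-864 - 6*125000 + 2400 + 96*2500) = -555 - (-864 - 750000 + 2400 + 240000) = -555 - 1*(-508464) = -555 + 508464 = 507909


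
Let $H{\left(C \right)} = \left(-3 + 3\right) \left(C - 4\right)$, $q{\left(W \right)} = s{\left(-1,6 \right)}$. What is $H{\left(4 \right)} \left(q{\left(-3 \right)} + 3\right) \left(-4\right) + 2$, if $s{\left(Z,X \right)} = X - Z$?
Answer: $2$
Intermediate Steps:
$q{\left(W \right)} = 7$ ($q{\left(W \right)} = 6 - -1 = 6 + 1 = 7$)
$H{\left(C \right)} = 0$ ($H{\left(C \right)} = 0 \left(-4 + C\right) = 0$)
$H{\left(4 \right)} \left(q{\left(-3 \right)} + 3\right) \left(-4\right) + 2 = 0 \left(7 + 3\right) \left(-4\right) + 2 = 0 \cdot 10 \left(-4\right) + 2 = 0 \left(-40\right) + 2 = 0 + 2 = 2$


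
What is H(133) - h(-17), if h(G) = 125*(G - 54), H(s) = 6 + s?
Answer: 9014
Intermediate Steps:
h(G) = -6750 + 125*G (h(G) = 125*(-54 + G) = -6750 + 125*G)
H(133) - h(-17) = (6 + 133) - (-6750 + 125*(-17)) = 139 - (-6750 - 2125) = 139 - 1*(-8875) = 139 + 8875 = 9014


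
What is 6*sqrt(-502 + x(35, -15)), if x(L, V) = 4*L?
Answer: 6*I*sqrt(362) ≈ 114.16*I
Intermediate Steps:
6*sqrt(-502 + x(35, -15)) = 6*sqrt(-502 + 4*35) = 6*sqrt(-502 + 140) = 6*sqrt(-362) = 6*(I*sqrt(362)) = 6*I*sqrt(362)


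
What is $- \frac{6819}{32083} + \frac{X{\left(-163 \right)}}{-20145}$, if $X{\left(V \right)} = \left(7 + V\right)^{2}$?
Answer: $- \frac{306046881}{215437345} \approx -1.4206$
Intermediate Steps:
$- \frac{6819}{32083} + \frac{X{\left(-163 \right)}}{-20145} = - \frac{6819}{32083} + \frac{\left(7 - 163\right)^{2}}{-20145} = \left(-6819\right) \frac{1}{32083} + \left(-156\right)^{2} \left(- \frac{1}{20145}\right) = - \frac{6819}{32083} + 24336 \left(- \frac{1}{20145}\right) = - \frac{6819}{32083} - \frac{8112}{6715} = - \frac{306046881}{215437345}$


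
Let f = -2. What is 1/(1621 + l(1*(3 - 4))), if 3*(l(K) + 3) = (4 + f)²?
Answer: 3/4858 ≈ 0.00061754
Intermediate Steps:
l(K) = -5/3 (l(K) = -3 + (4 - 2)²/3 = -3 + (⅓)*2² = -3 + (⅓)*4 = -3 + 4/3 = -5/3)
1/(1621 + l(1*(3 - 4))) = 1/(1621 - 5/3) = 1/(4858/3) = 3/4858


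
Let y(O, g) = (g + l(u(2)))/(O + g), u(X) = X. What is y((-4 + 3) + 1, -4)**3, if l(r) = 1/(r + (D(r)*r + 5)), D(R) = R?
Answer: 79507/85184 ≈ 0.93336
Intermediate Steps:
l(r) = 1/(5 + r + r**2) (l(r) = 1/(r + (r*r + 5)) = 1/(r + (r**2 + 5)) = 1/(r + (5 + r**2)) = 1/(5 + r + r**2))
y(O, g) = (1/11 + g)/(O + g) (y(O, g) = (g + 1/(5 + 2 + 2**2))/(O + g) = (g + 1/(5 + 2 + 4))/(O + g) = (g + 1/11)/(O + g) = (1/11 + g)/(O + g))
y((-4 + 3) + 1, -4)**3 = ((1/11 - 4)/(((-4 + 3) + 1) - 4))**3 = (-43/11/((-1 + 1) - 4))**3 = (-43/11/(0 - 4))**3 = (-43/11/(-4))**3 = (-1/4*(-43/11))**3 = (43/44)**3 = 79507/85184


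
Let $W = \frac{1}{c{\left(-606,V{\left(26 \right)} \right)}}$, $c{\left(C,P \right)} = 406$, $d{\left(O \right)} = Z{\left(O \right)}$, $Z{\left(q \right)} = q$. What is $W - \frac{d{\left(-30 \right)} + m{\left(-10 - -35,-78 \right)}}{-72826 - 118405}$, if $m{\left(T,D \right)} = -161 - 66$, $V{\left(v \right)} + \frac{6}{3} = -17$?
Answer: $\frac{86889}{77639786} \approx 0.0011191$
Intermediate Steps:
$V{\left(v \right)} = -19$ ($V{\left(v \right)} = -2 - 17 = -19$)
$d{\left(O \right)} = O$
$m{\left(T,D \right)} = -227$
$W = \frac{1}{406} \approx 0.0024631$
$W - \frac{d{\left(-30 \right)} + m{\left(-10 - -35,-78 \right)}}{-72826 - 118405} = \frac{1}{406} - \frac{-30 - 227}{-72826 - 118405} = \frac{1}{406} - - \frac{257}{-191231} = \frac{1}{406} - \left(-257\right) \left(- \frac{1}{191231}\right) = \frac{1}{406} - \frac{257}{191231} = \frac{86889}{77639786}$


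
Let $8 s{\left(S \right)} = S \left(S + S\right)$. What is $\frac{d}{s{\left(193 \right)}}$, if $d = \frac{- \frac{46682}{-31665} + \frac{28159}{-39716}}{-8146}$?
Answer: $- \frac{962367577}{95399044920781890} \approx -1.0088 \cdot 10^{-8}$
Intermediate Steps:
$s{\left(S \right)} = \frac{S^{2}}{4}$ ($s{\left(S \right)} = \frac{S \left(S + S\right)}{8} = \frac{S 2 S}{8} = \frac{2 S^{2}}{8} = \frac{S^{2}}{4}$)
$d = - \frac{962367577}{10244467762440}$ ($d = \left(\left(-46682\right) \left(- \frac{1}{31665}\right) + 28159 \left(- \frac{1}{39716}\right)\right) \left(- \frac{1}{8146}\right) = \left(\frac{46682}{31665} - \frac{28159}{39716}\right) \left(- \frac{1}{8146}\right) = \frac{962367577}{1257607140} \left(- \frac{1}{8146}\right) = - \frac{962367577}{10244467762440} \approx -9.394 \cdot 10^{-5}$)
$\frac{d}{s{\left(193 \right)}} = - \frac{962367577}{10244467762440 \frac{193^{2}}{4}} = - \frac{962367577}{10244467762440 \cdot \frac{1}{4} \cdot 37249} = - \frac{962367577}{10244467762440 \cdot \frac{37249}{4}} = \left(- \frac{962367577}{10244467762440}\right) \frac{4}{37249} = - \frac{962367577}{95399044920781890}$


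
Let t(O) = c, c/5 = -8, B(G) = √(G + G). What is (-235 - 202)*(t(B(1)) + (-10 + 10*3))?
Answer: 8740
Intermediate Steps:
B(G) = √2*√G (B(G) = √(2*G) = √2*√G)
c = -40 (c = 5*(-8) = -40)
t(O) = -40
(-235 - 202)*(t(B(1)) + (-10 + 10*3)) = (-235 - 202)*(-40 + (-10 + 10*3)) = -437*(-40 + (-10 + 30)) = -437*(-40 + 20) = -437*(-20) = 8740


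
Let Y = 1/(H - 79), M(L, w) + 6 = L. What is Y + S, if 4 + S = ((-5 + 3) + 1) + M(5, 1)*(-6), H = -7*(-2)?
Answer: 64/65 ≈ 0.98462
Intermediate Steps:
M(L, w) = -6 + L
H = 14
Y = -1/65 (Y = 1/(14 - 79) = 1/(-65) = -1/65 ≈ -0.015385)
S = 1 (S = -4 + (((-5 + 3) + 1) + (-6 + 5)*(-6)) = -4 + ((-2 + 1) - 1*(-6)) = -4 + (-1 + 6) = -4 + 5 = 1)
Y + S = -1/65 + 1 = 64/65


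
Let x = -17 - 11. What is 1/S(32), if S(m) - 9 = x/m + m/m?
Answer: 8/73 ≈ 0.10959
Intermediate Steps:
x = -28
S(m) = 10 - 28/m (S(m) = 9 + (-28/m + m/m) = 9 + (-28/m + 1) = 9 + (1 - 28/m) = 10 - 28/m)
1/S(32) = 1/(10 - 28/32) = 1/(10 - 28*1/32) = 1/(10 - 7/8) = 1/(73/8) = 8/73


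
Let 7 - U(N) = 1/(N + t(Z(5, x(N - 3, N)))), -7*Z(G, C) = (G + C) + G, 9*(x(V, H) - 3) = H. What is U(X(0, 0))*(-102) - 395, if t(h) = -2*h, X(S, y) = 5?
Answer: -613505/559 ≈ -1097.5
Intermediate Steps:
x(V, H) = 3 + H/9
Z(G, C) = -2*G/7 - C/7 (Z(G, C) = -((G + C) + G)/7 = -((C + G) + G)/7 = -(C + 2*G)/7 = -2*G/7 - C/7)
U(N) = 7 - 1/(26/7 + 65*N/63) (U(N) = 7 - 1/(N - 2*(-2/7*5 - (3 + N/9)/7)) = 7 - 1/(N - 2*(-10/7 + (-3/7 - N/63))) = 7 - 1/(N - 2*(-13/7 - N/63)) = 7 - 1/(N + (26/7 + 2*N/63)) = 7 - 1/(26/7 + 65*N/63))
U(X(0, 0))*(-102) - 395 = (35*(45 + 13*5)/(13*(18 + 5*5)))*(-102) - 395 = (35*(45 + 65)/(13*(18 + 25)))*(-102) - 395 = ((35/13)*110/43)*(-102) - 395 = ((35/13)*(1/43)*110)*(-102) - 395 = (3850/559)*(-102) - 395 = -392700/559 - 395 = -613505/559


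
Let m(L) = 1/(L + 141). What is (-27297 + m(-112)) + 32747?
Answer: 158051/29 ≈ 5450.0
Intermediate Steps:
m(L) = 1/(141 + L)
(-27297 + m(-112)) + 32747 = (-27297 + 1/(141 - 112)) + 32747 = (-27297 + 1/29) + 32747 = -791612/29 + 32747 = 158051/29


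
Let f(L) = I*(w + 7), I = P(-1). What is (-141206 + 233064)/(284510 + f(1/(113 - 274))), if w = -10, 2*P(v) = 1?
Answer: 183716/569017 ≈ 0.32287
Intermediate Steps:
P(v) = ½ (P(v) = (½)*1 = ½)
I = ½ ≈ 0.50000
f(L) = -3/2 (f(L) = (-10 + 7)/2 = (½)*(-3) = -3/2)
(-141206 + 233064)/(284510 + f(1/(113 - 274))) = (-141206 + 233064)/(284510 - 3/2) = 91858/(569017/2) = 91858*(2/569017) = 183716/569017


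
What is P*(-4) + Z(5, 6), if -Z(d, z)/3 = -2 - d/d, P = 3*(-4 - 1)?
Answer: 69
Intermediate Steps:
P = -15 (P = 3*(-5) = -15)
Z(d, z) = 9 (Z(d, z) = -3*(-2 - d/d) = -3*(-2 - 1*1) = -3*(-2 - 1) = -3*(-3) = 9)
P*(-4) + Z(5, 6) = -15*(-4) + 9 = 60 + 9 = 69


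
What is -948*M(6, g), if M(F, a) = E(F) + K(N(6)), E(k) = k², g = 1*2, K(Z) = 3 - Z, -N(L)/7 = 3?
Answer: -56880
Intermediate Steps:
N(L) = -21 (N(L) = -7*3 = -21)
g = 2
M(F, a) = 24 + F² (M(F, a) = F² + (3 - 1*(-21)) = F² + (3 + 21) = F² + 24 = 24 + F²)
-948*M(6, g) = -948*(24 + 6²) = -948*(24 + 36) = -948*60 = -56880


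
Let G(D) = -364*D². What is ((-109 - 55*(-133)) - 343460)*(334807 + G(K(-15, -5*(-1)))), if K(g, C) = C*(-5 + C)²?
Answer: -112580192978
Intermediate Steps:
((-109 - 55*(-133)) - 343460)*(334807 + G(K(-15, -5*(-1)))) = ((-109 - 55*(-133)) - 343460)*(334807 - 364*25*(-5 - 5*(-1))⁴) = ((-109 + 7315) - 343460)*(334807 - 364*25*(-5 + 5)⁴) = (7206 - 343460)*(334807 - 364*(5*0²)²) = -336254*(334807 - 364*(5*0)²) = -336254*(334807 - 364*0²) = -336254*(334807 - 364*0) = -336254*(334807 + 0) = -336254*334807 = -112580192978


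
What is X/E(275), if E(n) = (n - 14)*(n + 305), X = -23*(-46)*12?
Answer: 1058/12615 ≈ 0.083868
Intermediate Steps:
X = 12696 (X = 1058*12 = 12696)
E(n) = (-14 + n)*(305 + n)
X/E(275) = 12696/(-4270 + 275**2 + 291*275) = 12696/(-4270 + 75625 + 80025) = 12696/151380 = 12696*(1/151380) = 1058/12615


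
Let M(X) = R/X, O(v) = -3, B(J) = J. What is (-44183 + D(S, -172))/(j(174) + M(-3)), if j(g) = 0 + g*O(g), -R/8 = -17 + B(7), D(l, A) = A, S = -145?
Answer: 133065/1646 ≈ 80.841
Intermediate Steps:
R = 80 (R = -8*(-17 + 7) = -8*(-10) = 80)
M(X) = 80/X
j(g) = -3*g (j(g) = 0 + g*(-3) = 0 - 3*g = -3*g)
(-44183 + D(S, -172))/(j(174) + M(-3)) = (-44183 - 172)/(-3*174 + 80/(-3)) = -44355/(-522 + 80*(-⅓)) = -44355/(-522 - 80/3) = -44355/(-1646/3) = -44355*(-3/1646) = 133065/1646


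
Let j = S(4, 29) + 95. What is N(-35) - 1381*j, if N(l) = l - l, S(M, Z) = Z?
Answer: -171244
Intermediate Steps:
N(l) = 0
j = 124 (j = 29 + 95 = 124)
N(-35) - 1381*j = 0 - 1381*124 = 0 - 171244 = -171244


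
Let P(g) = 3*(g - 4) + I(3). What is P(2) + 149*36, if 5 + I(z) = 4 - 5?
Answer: 5352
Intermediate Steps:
I(z) = -6 (I(z) = -5 + (4 - 5) = -5 - 1 = -6)
P(g) = -18 + 3*g (P(g) = 3*(g - 4) - 6 = 3*(-4 + g) - 6 = (-12 + 3*g) - 6 = -18 + 3*g)
P(2) + 149*36 = (-18 + 3*2) + 149*36 = (-18 + 6) + 5364 = -12 + 5364 = 5352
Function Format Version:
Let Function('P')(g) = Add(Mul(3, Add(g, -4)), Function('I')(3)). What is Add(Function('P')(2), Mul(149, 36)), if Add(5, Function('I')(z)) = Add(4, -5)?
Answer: 5352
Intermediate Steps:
Function('I')(z) = -6 (Function('I')(z) = Add(-5, Add(4, -5)) = Add(-5, -1) = -6)
Function('P')(g) = Add(-18, Mul(3, g)) (Function('P')(g) = Add(Mul(3, Add(g, -4)), -6) = Add(Mul(3, Add(-4, g)), -6) = Add(Add(-12, Mul(3, g)), -6) = Add(-18, Mul(3, g)))
Add(Function('P')(2), Mul(149, 36)) = Add(Add(-18, Mul(3, 2)), Mul(149, 36)) = Add(Add(-18, 6), 5364) = Add(-12, 5364) = 5352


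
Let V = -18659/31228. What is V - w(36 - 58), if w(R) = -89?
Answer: 2760633/31228 ≈ 88.402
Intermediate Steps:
V = -18659/31228 (V = -18659*1/31228 = -18659/31228 ≈ -0.59751)
V - w(36 - 58) = -18659/31228 - 1*(-89) = -18659/31228 + 89 = 2760633/31228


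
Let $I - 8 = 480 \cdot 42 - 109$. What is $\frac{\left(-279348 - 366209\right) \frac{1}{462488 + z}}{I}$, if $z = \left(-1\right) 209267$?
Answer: $- \frac{645557}{5079360039} \approx -0.00012709$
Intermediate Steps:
$z = -209267$
$I = 20059$ ($I = 8 + \left(480 \cdot 42 - 109\right) = 8 + \left(20160 - 109\right) = 8 + 20051 = 20059$)
$\frac{\left(-279348 - 366209\right) \frac{1}{462488 + z}}{I} = \frac{\left(-279348 - 366209\right) \frac{1}{462488 - 209267}}{20059} = - \frac{645557}{253221} \cdot \frac{1}{20059} = \left(-645557\right) \frac{1}{253221} \cdot \frac{1}{20059} = \left(- \frac{645557}{253221}\right) \frac{1}{20059} = - \frac{645557}{5079360039}$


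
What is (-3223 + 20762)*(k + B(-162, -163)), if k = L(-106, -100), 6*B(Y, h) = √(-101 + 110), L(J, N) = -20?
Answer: -684021/2 ≈ -3.4201e+5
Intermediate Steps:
B(Y, h) = ½ (B(Y, h) = √(-101 + 110)/6 = √9/6 = (⅙)*3 = ½)
k = -20
(-3223 + 20762)*(k + B(-162, -163)) = (-3223 + 20762)*(-20 + ½) = 17539*(-39/2) = -684021/2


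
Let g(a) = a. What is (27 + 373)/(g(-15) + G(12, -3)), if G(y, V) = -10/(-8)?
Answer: -320/11 ≈ -29.091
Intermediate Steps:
G(y, V) = 5/4 (G(y, V) = -10*(-⅛) = 5/4)
(27 + 373)/(g(-15) + G(12, -3)) = (27 + 373)/(-15 + 5/4) = 400/(-55/4) = 400*(-4/55) = -320/11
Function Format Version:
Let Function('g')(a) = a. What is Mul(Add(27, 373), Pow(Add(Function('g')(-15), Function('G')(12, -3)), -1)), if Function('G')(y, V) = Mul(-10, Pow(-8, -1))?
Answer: Rational(-320, 11) ≈ -29.091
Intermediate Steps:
Function('G')(y, V) = Rational(5, 4) (Function('G')(y, V) = Mul(-10, Rational(-1, 8)) = Rational(5, 4))
Mul(Add(27, 373), Pow(Add(Function('g')(-15), Function('G')(12, -3)), -1)) = Mul(Add(27, 373), Pow(Add(-15, Rational(5, 4)), -1)) = Mul(400, Pow(Rational(-55, 4), -1)) = Mul(400, Rational(-4, 55)) = Rational(-320, 11)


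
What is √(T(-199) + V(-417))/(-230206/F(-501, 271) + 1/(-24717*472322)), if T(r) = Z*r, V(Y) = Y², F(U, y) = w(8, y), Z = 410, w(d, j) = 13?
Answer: -151766977362*√92299/2687512983892057 ≈ -0.017156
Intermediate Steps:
F(U, y) = 13
T(r) = 410*r
√(T(-199) + V(-417))/(-230206/F(-501, 271) + 1/(-24717*472322)) = √(410*(-199) + (-417)²)/(-230206/13 + 1/(-24717*472322)) = √(-81590 + 173889)/(-230206*1/13 - 1/24717*1/472322) = √92299/(-230206/13 - 1/11674382874) = √92299/(-2687512983892057/151766977362) = √92299*(-151766977362/2687512983892057) = -151766977362*√92299/2687512983892057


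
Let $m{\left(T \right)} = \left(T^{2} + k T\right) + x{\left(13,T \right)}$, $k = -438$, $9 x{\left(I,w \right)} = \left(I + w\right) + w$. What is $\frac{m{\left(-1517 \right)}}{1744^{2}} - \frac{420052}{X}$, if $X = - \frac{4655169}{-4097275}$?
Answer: $- \frac{2617339087051249823}{7079432049792} \approx -3.6971 \cdot 10^{5}$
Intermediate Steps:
$x{\left(I,w \right)} = \frac{I}{9} + \frac{2 w}{9}$ ($x{\left(I,w \right)} = \frac{\left(I + w\right) + w}{9} = \frac{I + 2 w}{9} = \frac{I}{9} + \frac{2 w}{9}$)
$X = \frac{4655169}{4097275}$ ($X = \left(-4655169\right) \left(- \frac{1}{4097275}\right) = \frac{4655169}{4097275} \approx 1.1362$)
$m{\left(T \right)} = \frac{13}{9} + T^{2} - \frac{3940 T}{9}$ ($m{\left(T \right)} = \left(T^{2} - 438 T\right) + \left(\frac{1}{9} \cdot 13 + \frac{2 T}{9}\right) = \left(T^{2} - 438 T\right) + \left(\frac{13}{9} + \frac{2 T}{9}\right) = \frac{13}{9} + T^{2} - \frac{3940 T}{9}$)
$\frac{m{\left(-1517 \right)}}{1744^{2}} - \frac{420052}{X} = \frac{\frac{13}{9} + \left(-1517\right)^{2} - - \frac{5976980}{9}}{1744^{2}} - \frac{420052}{\frac{4655169}{4097275}} = \frac{\frac{13}{9} + 2301289 + \frac{5976980}{9}}{3041536} - \frac{1721068558300}{4655169} = \frac{8896198}{3} \cdot \frac{1}{3041536} - \frac{1721068558300}{4655169} = \frac{4448099}{4562304} - \frac{1721068558300}{4655169} = - \frac{2617339087051249823}{7079432049792}$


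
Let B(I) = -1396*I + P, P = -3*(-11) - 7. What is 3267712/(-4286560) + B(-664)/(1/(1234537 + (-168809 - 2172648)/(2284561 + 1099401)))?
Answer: 259372517171447095863179/226649314855 ≈ 1.1444e+12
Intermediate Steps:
P = 26 (P = 33 - 7 = 26)
B(I) = 26 - 1396*I (B(I) = -1396*I + 26 = 26 - 1396*I)
3267712/(-4286560) + B(-664)/(1/(1234537 + (-168809 - 2172648)/(2284561 + 1099401))) = 3267712/(-4286560) + (26 - 1396*(-664))/(1/(1234537 + (-168809 - 2172648)/(2284561 + 1099401))) = 3267712*(-1/4286560) + (26 + 926944)/(1/(1234537 - 2341457/3383962)) = -102116/133955 + 926970/(1/(1234537 - 2341457*1/3383962)) = -102116/133955 + 926970/(1/(1234537 - 2341457/3383962)) = -102116/133955 + 926970/(1/(4177623954137/3383962)) = -102116/133955 + 926970/(3383962/4177623954137) = -102116/133955 + 926970*(4177623954137/3383962) = -102116/133955 + 1936266038383187445/1691981 = 259372517171447095863179/226649314855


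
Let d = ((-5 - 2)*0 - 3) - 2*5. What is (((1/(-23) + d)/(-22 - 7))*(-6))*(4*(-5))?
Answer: 36000/667 ≈ 53.973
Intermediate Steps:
d = -13 (d = (-7*0 - 3) - 10 = (0 - 3) - 10 = -3 - 10 = -13)
(((1/(-23) + d)/(-22 - 7))*(-6))*(4*(-5)) = (((1/(-23) - 13)/(-22 - 7))*(-6))*(4*(-5)) = (((-1/23 - 13)/(-29))*(-6))*(-20) = (-300/23*(-1/29)*(-6))*(-20) = ((300/667)*(-6))*(-20) = -1800/667*(-20) = 36000/667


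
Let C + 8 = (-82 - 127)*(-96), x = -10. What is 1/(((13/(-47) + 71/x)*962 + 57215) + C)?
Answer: 235/16491058 ≈ 1.4250e-5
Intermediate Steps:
C = 20056 (C = -8 + (-82 - 127)*(-96) = -8 - 209*(-96) = -8 + 20064 = 20056)
1/(((13/(-47) + 71/x)*962 + 57215) + C) = 1/(((13/(-47) + 71/(-10))*962 + 57215) + 20056) = 1/(((13*(-1/47) + 71*(-⅒))*962 + 57215) + 20056) = 1/(((-13/47 - 71/10)*962 + 57215) + 20056) = 1/((-3467/470*962 + 57215) + 20056) = 1/((-1667627/235 + 57215) + 20056) = 1/(11777898/235 + 20056) = 1/(16491058/235) = 235/16491058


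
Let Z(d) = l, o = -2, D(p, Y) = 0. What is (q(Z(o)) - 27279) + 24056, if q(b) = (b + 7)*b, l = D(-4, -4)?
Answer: -3223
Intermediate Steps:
l = 0
Z(d) = 0
q(b) = b*(7 + b) (q(b) = (7 + b)*b = b*(7 + b))
(q(Z(o)) - 27279) + 24056 = (0*(7 + 0) - 27279) + 24056 = (0*7 - 27279) + 24056 = (0 - 27279) + 24056 = -27279 + 24056 = -3223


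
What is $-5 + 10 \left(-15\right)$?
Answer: $-155$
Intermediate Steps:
$-5 + 10 \left(-15\right) = -5 - 150 = -155$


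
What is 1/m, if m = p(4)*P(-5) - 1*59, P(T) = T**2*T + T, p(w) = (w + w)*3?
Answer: -1/3179 ≈ -0.00031456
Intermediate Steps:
p(w) = 6*w (p(w) = (2*w)*3 = 6*w)
P(T) = T + T**3 (P(T) = T**3 + T = T + T**3)
m = -3179 (m = (6*4)*(-5 + (-5)**3) - 1*59 = 24*(-5 - 125) - 59 = 24*(-130) - 59 = -3120 - 59 = -3179)
1/m = 1/(-3179) = -1/3179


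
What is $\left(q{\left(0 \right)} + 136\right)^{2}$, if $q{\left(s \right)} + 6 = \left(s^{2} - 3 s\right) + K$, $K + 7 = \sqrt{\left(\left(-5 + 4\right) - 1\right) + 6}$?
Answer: $15625$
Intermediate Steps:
$K = -5$ ($K = -7 + \sqrt{\left(\left(-5 + 4\right) - 1\right) + 6} = -7 + \sqrt{\left(-1 - 1\right) + 6} = -7 + \sqrt{-2 + 6} = -7 + \sqrt{4} = -7 + 2 = -5$)
$q{\left(s \right)} = -11 + s^{2} - 3 s$ ($q{\left(s \right)} = -6 - \left(5 - s^{2} + 3 s\right) = -11 + s^{2} - 3 s$)
$\left(q{\left(0 \right)} + 136\right)^{2} = \left(\left(-11 + 0^{2} - 0\right) + 136\right)^{2} = \left(\left(-11 + 0 + 0\right) + 136\right)^{2} = \left(-11 + 136\right)^{2} = 125^{2} = 15625$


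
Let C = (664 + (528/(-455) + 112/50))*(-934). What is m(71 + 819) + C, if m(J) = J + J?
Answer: -1409144804/2275 ≈ -6.1940e+5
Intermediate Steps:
m(J) = 2*J
C = -1413194304/2275 (C = (664 + (528*(-1/455) + 112*(1/50)))*(-934) = (664 + (-528/455 + 56/25))*(-934) = (664 + 2456/2275)*(-934) = (1513056/2275)*(-934) = -1413194304/2275 ≈ -6.2118e+5)
m(71 + 819) + C = 2*(71 + 819) - 1413194304/2275 = 2*890 - 1413194304/2275 = 1780 - 1413194304/2275 = -1409144804/2275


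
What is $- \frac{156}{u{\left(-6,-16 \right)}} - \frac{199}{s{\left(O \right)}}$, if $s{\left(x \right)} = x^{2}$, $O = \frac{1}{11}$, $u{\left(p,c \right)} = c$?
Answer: $- \frac{96277}{4} \approx -24069.0$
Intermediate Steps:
$O = \frac{1}{11} \approx 0.090909$
$- \frac{156}{u{\left(-6,-16 \right)}} - \frac{199}{s{\left(O \right)}} = - \frac{156}{-16} - \frac{199}{\left(\frac{1}{11}\right)^{2}} = \left(-156\right) \left(- \frac{1}{16}\right) - 199 \frac{1}{\frac{1}{121}} = \frac{39}{4} - 24079 = - \frac{96277}{4}$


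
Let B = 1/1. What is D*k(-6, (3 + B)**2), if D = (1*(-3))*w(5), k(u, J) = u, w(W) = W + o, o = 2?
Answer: 126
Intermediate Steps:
B = 1 (B = 1*1 = 1)
w(W) = 2 + W (w(W) = W + 2 = 2 + W)
D = -21 (D = (1*(-3))*(2 + 5) = -3*7 = -21)
D*k(-6, (3 + B)**2) = -21*(-6) = 126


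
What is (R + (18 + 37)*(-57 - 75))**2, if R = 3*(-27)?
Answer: 53890281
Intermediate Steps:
R = -81
(R + (18 + 37)*(-57 - 75))**2 = (-81 + (18 + 37)*(-57 - 75))**2 = (-81 + 55*(-132))**2 = (-81 - 7260)**2 = (-7341)**2 = 53890281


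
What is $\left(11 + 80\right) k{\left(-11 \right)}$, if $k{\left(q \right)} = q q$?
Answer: $11011$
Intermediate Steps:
$k{\left(q \right)} = q^{2}$
$\left(11 + 80\right) k{\left(-11 \right)} = \left(11 + 80\right) \left(-11\right)^{2} = 91 \cdot 121 = 11011$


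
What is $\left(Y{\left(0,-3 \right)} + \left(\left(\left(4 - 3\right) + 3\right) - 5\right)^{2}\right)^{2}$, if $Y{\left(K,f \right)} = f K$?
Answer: $1$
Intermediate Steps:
$Y{\left(K,f \right)} = K f$
$\left(Y{\left(0,-3 \right)} + \left(\left(\left(4 - 3\right) + 3\right) - 5\right)^{2}\right)^{2} = \left(0 \left(-3\right) + \left(\left(\left(4 - 3\right) + 3\right) - 5\right)^{2}\right)^{2} = \left(0 + \left(\left(1 + 3\right) - 5\right)^{2}\right)^{2} = \left(0 + \left(4 - 5\right)^{2}\right)^{2} = \left(0 + \left(-1\right)^{2}\right)^{2} = \left(0 + 1\right)^{2} = 1^{2} = 1$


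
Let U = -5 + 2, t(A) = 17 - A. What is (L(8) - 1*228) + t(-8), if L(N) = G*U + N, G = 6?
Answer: -213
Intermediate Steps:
U = -3
L(N) = -18 + N (L(N) = 6*(-3) + N = -18 + N)
(L(8) - 1*228) + t(-8) = ((-18 + 8) - 1*228) + (17 - 1*(-8)) = (-10 - 228) + (17 + 8) = -238 + 25 = -213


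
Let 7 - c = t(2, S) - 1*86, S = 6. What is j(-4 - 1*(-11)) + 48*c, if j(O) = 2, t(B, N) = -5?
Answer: 4706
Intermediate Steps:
c = 98 (c = 7 - (-5 - 1*86) = 7 - (-5 - 86) = 7 - 1*(-91) = 7 + 91 = 98)
j(-4 - 1*(-11)) + 48*c = 2 + 48*98 = 2 + 4704 = 4706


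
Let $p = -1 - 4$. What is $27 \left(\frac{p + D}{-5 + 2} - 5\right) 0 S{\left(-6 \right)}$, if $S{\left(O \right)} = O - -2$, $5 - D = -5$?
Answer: $0$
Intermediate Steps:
$D = 10$ ($D = 5 - -5 = 5 + 5 = 10$)
$p = -5$ ($p = -1 - 4 = -5$)
$S{\left(O \right)} = 2 + O$ ($S{\left(O \right)} = O + 2 = 2 + O$)
$27 \left(\frac{p + D}{-5 + 2} - 5\right) 0 S{\left(-6 \right)} = 27 \left(\frac{-5 + 10}{-5 + 2} - 5\right) 0 \left(2 - 6\right) = 27 \left(\frac{5}{-3} - 5\right) 0 \left(-4\right) = 27 \left(5 \left(- \frac{1}{3}\right) - 5\right) 0 \left(-4\right) = 27 \left(- \frac{5}{3} - 5\right) 0 \left(-4\right) = 27 \left(\left(- \frac{20}{3}\right) 0\right) \left(-4\right) = 27 \cdot 0 \left(-4\right) = 0 \left(-4\right) = 0$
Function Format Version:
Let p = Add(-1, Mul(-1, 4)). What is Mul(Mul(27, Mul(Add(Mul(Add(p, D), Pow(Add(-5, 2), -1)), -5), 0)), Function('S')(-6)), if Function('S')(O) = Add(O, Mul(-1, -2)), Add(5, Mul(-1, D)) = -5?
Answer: 0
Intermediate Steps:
D = 10 (D = Add(5, Mul(-1, -5)) = Add(5, 5) = 10)
p = -5 (p = Add(-1, -4) = -5)
Function('S')(O) = Add(2, O) (Function('S')(O) = Add(O, 2) = Add(2, O))
Mul(Mul(27, Mul(Add(Mul(Add(p, D), Pow(Add(-5, 2), -1)), -5), 0)), Function('S')(-6)) = Mul(Mul(27, Mul(Add(Mul(Add(-5, 10), Pow(Add(-5, 2), -1)), -5), 0)), Add(2, -6)) = Mul(Mul(27, Mul(Add(Mul(5, Pow(-3, -1)), -5), 0)), -4) = Mul(Mul(27, Mul(Add(Mul(5, Rational(-1, 3)), -5), 0)), -4) = Mul(Mul(27, Mul(Add(Rational(-5, 3), -5), 0)), -4) = Mul(Mul(27, Mul(Rational(-20, 3), 0)), -4) = Mul(Mul(27, 0), -4) = Mul(0, -4) = 0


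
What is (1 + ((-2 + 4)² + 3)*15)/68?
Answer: 53/34 ≈ 1.5588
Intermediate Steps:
(1 + ((-2 + 4)² + 3)*15)/68 = (1 + (2² + 3)*15)*(1/68) = (1 + (4 + 3)*15)*(1/68) = (1 + 7*15)*(1/68) = (1 + 105)*(1/68) = 106*(1/68) = 53/34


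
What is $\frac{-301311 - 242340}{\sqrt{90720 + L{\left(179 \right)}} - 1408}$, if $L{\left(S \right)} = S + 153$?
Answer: $\frac{191365152}{472853} + \frac{543651 \sqrt{22763}}{945706} \approx 491.44$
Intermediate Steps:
$L{\left(S \right)} = 153 + S$
$\frac{-301311 - 242340}{\sqrt{90720 + L{\left(179 \right)}} - 1408} = \frac{-301311 - 242340}{\sqrt{90720 + \left(153 + 179\right)} - 1408} = - \frac{543651}{\sqrt{90720 + 332} - 1408} = - \frac{543651}{\sqrt{91052} - 1408} = - \frac{543651}{2 \sqrt{22763} - 1408} = - \frac{543651}{-1408 + 2 \sqrt{22763}}$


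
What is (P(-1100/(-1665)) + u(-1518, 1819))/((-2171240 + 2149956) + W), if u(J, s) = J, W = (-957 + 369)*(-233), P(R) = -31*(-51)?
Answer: 63/115720 ≈ 0.00054442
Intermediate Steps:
P(R) = 1581
W = 137004 (W = -588*(-233) = 137004)
(P(-1100/(-1665)) + u(-1518, 1819))/((-2171240 + 2149956) + W) = (1581 - 1518)/((-2171240 + 2149956) + 137004) = 63/(-21284 + 137004) = 63/115720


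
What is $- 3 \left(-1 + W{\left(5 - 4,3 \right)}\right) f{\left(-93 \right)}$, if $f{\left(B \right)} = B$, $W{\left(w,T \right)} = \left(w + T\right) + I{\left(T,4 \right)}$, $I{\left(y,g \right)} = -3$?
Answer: $0$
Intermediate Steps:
$W{\left(w,T \right)} = -3 + T + w$ ($W{\left(w,T \right)} = \left(w + T\right) - 3 = \left(T + w\right) - 3 = -3 + T + w$)
$- 3 \left(-1 + W{\left(5 - 4,3 \right)}\right) f{\left(-93 \right)} = - 3 \left(-1 + \left(-3 + 3 + \left(5 - 4\right)\right)\right) \left(-93\right) = - 3 \left(-1 + \left(-3 + 3 + 1\right)\right) \left(-93\right) = - 3 \left(-1 + 1\right) \left(-93\right) = \left(-3\right) 0 \left(-93\right) = 0 \left(-93\right) = 0$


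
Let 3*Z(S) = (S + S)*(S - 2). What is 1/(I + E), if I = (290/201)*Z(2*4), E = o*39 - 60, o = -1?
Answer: -201/10619 ≈ -0.018928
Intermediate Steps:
E = -99 (E = -1*39 - 60 = -39 - 60 = -99)
Z(S) = 2*S*(-2 + S)/3 (Z(S) = ((S + S)*(S - 2))/3 = ((2*S)*(-2 + S))/3 = (2*S*(-2 + S))/3 = 2*S*(-2 + S)/3)
I = 9280/201 (I = (290/201)*(2*(2*4)*(-2 + 2*4)/3) = (290*(1/201))*((⅔)*8*(-2 + 8)) = 290*((⅔)*8*6)/201 = (290/201)*32 = 9280/201 ≈ 46.169)
1/(I + E) = 1/(9280/201 - 99) = 1/(-10619/201) = -201/10619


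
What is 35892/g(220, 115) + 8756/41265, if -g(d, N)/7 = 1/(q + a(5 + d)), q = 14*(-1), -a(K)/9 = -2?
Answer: -846324604/41265 ≈ -20510.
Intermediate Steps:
a(K) = 18 (a(K) = -9*(-2) = 18)
q = -14
g(d, N) = -7/4 (g(d, N) = -7/(-14 + 18) = -7/4)
35892/g(220, 115) + 8756/41265 = 35892/(-7/4) + 8756/41265 = 35892*(-4/7) + 8756*(1/41265) = -143568/7 + 8756/41265 = -846324604/41265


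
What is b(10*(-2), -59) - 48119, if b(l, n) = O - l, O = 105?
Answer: -47994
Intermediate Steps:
b(l, n) = 105 - l
b(10*(-2), -59) - 48119 = (105 - 10*(-2)) - 48119 = (105 - 1*(-20)) - 48119 = (105 + 20) - 48119 = 125 - 48119 = -47994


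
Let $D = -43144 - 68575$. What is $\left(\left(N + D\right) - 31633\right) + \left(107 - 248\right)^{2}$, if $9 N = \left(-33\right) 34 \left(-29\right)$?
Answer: $- \frac{359567}{3} \approx -1.1986 \cdot 10^{5}$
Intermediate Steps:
$N = \frac{10846}{3}$ ($N = \frac{\left(-33\right) 34 \left(-29\right)}{9} = \frac{\left(-1122\right) \left(-29\right)}{9} = \frac{1}{9} \cdot 32538 = \frac{10846}{3} \approx 3615.3$)
$D = -111719$
$\left(\left(N + D\right) - 31633\right) + \left(107 - 248\right)^{2} = \left(\left(\frac{10846}{3} - 111719\right) - 31633\right) + \left(107 - 248\right)^{2} = \left(- \frac{324311}{3} - 31633\right) + \left(-141\right)^{2} = - \frac{419210}{3} + 19881 = - \frac{359567}{3}$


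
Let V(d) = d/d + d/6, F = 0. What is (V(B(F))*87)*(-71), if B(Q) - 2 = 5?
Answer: -26767/2 ≈ -13384.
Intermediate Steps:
B(Q) = 7 (B(Q) = 2 + 5 = 7)
V(d) = 1 + d/6 (V(d) = 1 + d*(⅙) = 1 + d/6)
(V(B(F))*87)*(-71) = ((1 + (⅙)*7)*87)*(-71) = ((1 + 7/6)*87)*(-71) = ((13/6)*87)*(-71) = (377/2)*(-71) = -26767/2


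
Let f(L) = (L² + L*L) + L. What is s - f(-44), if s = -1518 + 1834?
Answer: -3512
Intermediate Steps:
s = 316
f(L) = L + 2*L² (f(L) = (L² + L²) + L = 2*L² + L = L + 2*L²)
s - f(-44) = 316 - (-44)*(1 + 2*(-44)) = 316 - (-44)*(1 - 88) = 316 - (-44)*(-87) = 316 - 1*3828 = 316 - 3828 = -3512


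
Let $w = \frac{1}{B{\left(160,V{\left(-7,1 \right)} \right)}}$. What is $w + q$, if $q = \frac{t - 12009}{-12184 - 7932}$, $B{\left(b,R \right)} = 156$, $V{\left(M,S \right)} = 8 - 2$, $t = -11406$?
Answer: $\frac{459107}{392262} \approx 1.1704$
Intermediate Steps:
$V{\left(M,S \right)} = 6$
$w = \frac{1}{156} \approx 0.0064103$
$q = \frac{23415}{20116}$ ($q = \frac{-11406 - 12009}{-12184 - 7932} = - \frac{23415}{-20116} = \left(-23415\right) \left(- \frac{1}{20116}\right) = \frac{23415}{20116} \approx 1.164$)
$w + q = \frac{1}{156} + \frac{23415}{20116} = \frac{459107}{392262}$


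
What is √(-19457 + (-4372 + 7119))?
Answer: I*√16710 ≈ 129.27*I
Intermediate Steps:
√(-19457 + (-4372 + 7119)) = √(-19457 + 2747) = √(-16710) = I*√16710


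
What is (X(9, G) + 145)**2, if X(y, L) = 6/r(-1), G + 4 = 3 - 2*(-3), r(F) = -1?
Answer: 19321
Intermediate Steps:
G = 5 (G = -4 + (3 - 2*(-3)) = -4 + (3 + 6) = -4 + 9 = 5)
X(y, L) = -6 (X(y, L) = 6/(-1) = 6*(-1) = -6)
(X(9, G) + 145)**2 = (-6 + 145)**2 = 139**2 = 19321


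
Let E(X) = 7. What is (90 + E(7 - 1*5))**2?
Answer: 9409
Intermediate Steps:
(90 + E(7 - 1*5))**2 = (90 + 7)**2 = 97**2 = 9409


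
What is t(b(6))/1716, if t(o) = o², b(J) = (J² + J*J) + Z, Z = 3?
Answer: 1875/572 ≈ 3.2780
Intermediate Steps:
b(J) = 3 + 2*J² (b(J) = (J² + J*J) + 3 = (J² + J²) + 3 = 2*J² + 3 = 3 + 2*J²)
t(b(6))/1716 = (3 + 2*6²)²/1716 = (3 + 2*36)²*(1/1716) = (3 + 72)²*(1/1716) = 75²*(1/1716) = 5625*(1/1716) = 1875/572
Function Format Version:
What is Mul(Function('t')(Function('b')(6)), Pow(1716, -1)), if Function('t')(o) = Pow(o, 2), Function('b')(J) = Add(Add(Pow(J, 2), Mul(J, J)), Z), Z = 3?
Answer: Rational(1875, 572) ≈ 3.2780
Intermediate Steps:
Function('b')(J) = Add(3, Mul(2, Pow(J, 2))) (Function('b')(J) = Add(Add(Pow(J, 2), Mul(J, J)), 3) = Add(Add(Pow(J, 2), Pow(J, 2)), 3) = Add(Mul(2, Pow(J, 2)), 3) = Add(3, Mul(2, Pow(J, 2))))
Mul(Function('t')(Function('b')(6)), Pow(1716, -1)) = Mul(Pow(Add(3, Mul(2, Pow(6, 2))), 2), Pow(1716, -1)) = Mul(Pow(Add(3, Mul(2, 36)), 2), Rational(1, 1716)) = Mul(Pow(Add(3, 72), 2), Rational(1, 1716)) = Mul(Pow(75, 2), Rational(1, 1716)) = Mul(5625, Rational(1, 1716)) = Rational(1875, 572)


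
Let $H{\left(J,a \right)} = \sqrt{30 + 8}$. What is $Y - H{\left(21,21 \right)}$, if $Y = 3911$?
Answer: $3911 - \sqrt{38} \approx 3904.8$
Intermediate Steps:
$H{\left(J,a \right)} = \sqrt{38}$
$Y - H{\left(21,21 \right)} = 3911 - \sqrt{38}$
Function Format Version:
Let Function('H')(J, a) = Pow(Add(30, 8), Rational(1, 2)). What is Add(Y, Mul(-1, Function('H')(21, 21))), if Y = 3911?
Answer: Add(3911, Mul(-1, Pow(38, Rational(1, 2)))) ≈ 3904.8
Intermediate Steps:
Function('H')(J, a) = Pow(38, Rational(1, 2))
Add(Y, Mul(-1, Function('H')(21, 21))) = Add(3911, Mul(-1, Pow(38, Rational(1, 2))))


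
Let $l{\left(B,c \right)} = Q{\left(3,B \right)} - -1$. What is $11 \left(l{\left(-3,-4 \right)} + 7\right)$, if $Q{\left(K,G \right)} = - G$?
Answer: $121$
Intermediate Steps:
$l{\left(B,c \right)} = 1 - B$ ($l{\left(B,c \right)} = - B - -1 = - B + 1 = 1 - B$)
$11 \left(l{\left(-3,-4 \right)} + 7\right) = 11 \left(\left(1 - -3\right) + 7\right) = 11 \left(\left(1 + 3\right) + 7\right) = 11 \left(4 + 7\right) = 11 \cdot 11 = 121$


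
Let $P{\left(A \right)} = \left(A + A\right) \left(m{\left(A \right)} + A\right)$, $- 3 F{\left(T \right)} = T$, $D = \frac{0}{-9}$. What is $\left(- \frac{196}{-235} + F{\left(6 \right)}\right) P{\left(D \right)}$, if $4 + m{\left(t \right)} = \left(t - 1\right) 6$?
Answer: $0$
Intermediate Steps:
$m{\left(t \right)} = -10 + 6 t$ ($m{\left(t \right)} = -4 + \left(t - 1\right) 6 = -4 + \left(-1 + t\right) 6 = -4 + \left(-6 + 6 t\right) = -10 + 6 t$)
$D = 0$ ($D = 0 \left(- \frac{1}{9}\right) = 0$)
$F{\left(T \right)} = - \frac{T}{3}$
$P{\left(A \right)} = 2 A \left(-10 + 7 A\right)$ ($P{\left(A \right)} = \left(A + A\right) \left(\left(-10 + 6 A\right) + A\right) = 2 A \left(-10 + 7 A\right)$)
$\left(- \frac{196}{-235} + F{\left(6 \right)}\right) P{\left(D \right)} = \left(- \frac{196}{-235} - 2\right) 2 \cdot 0 \left(-10 + 7 \cdot 0\right) = \left(\left(-196\right) \left(- \frac{1}{235}\right) - 2\right) 2 \cdot 0 \left(-10 + 0\right) = \left(\frac{196}{235} - 2\right) 2 \cdot 0 \left(-10\right) = \left(- \frac{274}{235}\right) 0 = 0$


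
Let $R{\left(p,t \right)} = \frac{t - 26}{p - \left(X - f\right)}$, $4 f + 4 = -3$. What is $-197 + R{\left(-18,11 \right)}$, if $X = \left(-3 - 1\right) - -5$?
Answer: $- \frac{16291}{83} \approx -196.28$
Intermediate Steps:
$f = - \frac{7}{4}$ ($f = -1 + \frac{1}{4} \left(-3\right) = -1 - \frac{3}{4} = - \frac{7}{4} \approx -1.75$)
$X = 1$ ($X = \left(-3 - 1\right) + 5 = -4 + 5 = 1$)
$R{\left(p,t \right)} = \frac{-26 + t}{- \frac{11}{4} + p}$ ($R{\left(p,t \right)} = \frac{t - 26}{p - \frac{11}{4}} = \frac{-26 + t}{p - \frac{11}{4}} = \frac{-26 + t}{- \frac{11}{4} + p}$)
$-197 + R{\left(-18,11 \right)} = -197 + \frac{4 \left(-26 + 11\right)}{-11 + 4 \left(-18\right)} = -197 + 4 \frac{1}{-11 - 72} \left(-15\right) = -197 + 4 \frac{1}{-83} \left(-15\right) = -197 + 4 \left(- \frac{1}{83}\right) \left(-15\right) = -197 + \frac{60}{83} = - \frac{16291}{83}$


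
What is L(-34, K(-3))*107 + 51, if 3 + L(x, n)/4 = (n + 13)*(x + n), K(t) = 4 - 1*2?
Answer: -206673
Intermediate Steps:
K(t) = 2 (K(t) = 4 - 2 = 2)
L(x, n) = -12 + 4*(13 + n)*(n + x) (L(x, n) = -12 + 4*((n + 13)*(x + n)) = -12 + 4*((13 + n)*(n + x)) = -12 + 4*(13 + n)*(n + x))
L(-34, K(-3))*107 + 51 = (-12 + 4*2² + 52*2 + 52*(-34) + 4*2*(-34))*107 + 51 = (-12 + 4*4 + 104 - 1768 - 272)*107 + 51 = (-12 + 16 + 104 - 1768 - 272)*107 + 51 = -1932*107 + 51 = -206724 + 51 = -206673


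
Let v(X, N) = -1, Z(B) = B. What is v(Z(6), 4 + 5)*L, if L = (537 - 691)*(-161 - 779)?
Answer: -144760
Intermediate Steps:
L = 144760 (L = -154*(-940) = 144760)
v(Z(6), 4 + 5)*L = -1*144760 = -144760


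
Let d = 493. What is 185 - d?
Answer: -308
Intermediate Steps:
185 - d = 185 - 1*493 = 185 - 493 = -308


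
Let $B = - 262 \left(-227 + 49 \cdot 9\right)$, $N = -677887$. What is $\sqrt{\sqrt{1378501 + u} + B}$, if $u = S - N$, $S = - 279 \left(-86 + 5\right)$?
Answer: $\sqrt{-56068 + \sqrt{2078987}} \approx 233.72 i$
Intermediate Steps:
$S = 22599$ ($S = \left(-279\right) \left(-81\right) = 22599$)
$u = 700486$ ($u = 22599 - -677887 = 22599 + 677887 = 700486$)
$B = -56068$ ($B = - 262 \left(-227 + 441\right) = \left(-262\right) 214 = -56068$)
$\sqrt{\sqrt{1378501 + u} + B} = \sqrt{\sqrt{1378501 + 700486} - 56068} = \sqrt{\sqrt{2078987} - 56068} = \sqrt{-56068 + \sqrt{2078987}}$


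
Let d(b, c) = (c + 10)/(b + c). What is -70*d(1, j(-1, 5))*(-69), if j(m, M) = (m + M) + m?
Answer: 31395/2 ≈ 15698.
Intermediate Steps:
j(m, M) = M + 2*m (j(m, M) = (M + m) + m = M + 2*m)
d(b, c) = (10 + c)/(b + c)
-70*d(1, j(-1, 5))*(-69) = -70*(10 + (5 + 2*(-1)))/(1 + (5 + 2*(-1)))*(-69) = -70*(10 + (5 - 2))/(1 + (5 - 2))*(-69) = -70*(10 + 3)/(1 + 3)*(-69) = -70*13/4*(-69) = -455/2*(-69) = 31395/2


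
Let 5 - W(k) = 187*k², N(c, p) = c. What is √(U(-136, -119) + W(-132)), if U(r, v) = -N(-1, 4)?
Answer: I*√3258282 ≈ 1805.1*I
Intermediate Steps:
W(k) = 5 - 187*k²
U(r, v) = 1 (U(r, v) = -1*(-1) = 1)
√(U(-136, -119) + W(-132)) = √(1 + (5 - 187*(-132)²)) = √(1 + (5 - 187*17424)) = √(1 + (5 - 3258288)) = √(1 - 3258283) = √(-3258282) = I*√3258282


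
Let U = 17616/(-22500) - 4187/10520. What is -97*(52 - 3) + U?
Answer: -18755243797/3945000 ≈ -4754.2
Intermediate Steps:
U = -4658797/3945000 (U = 17616*(-1/22500) - 4187*1/10520 = -1468/1875 - 4187/10520 = -4658797/3945000 ≈ -1.1809)
-97*(52 - 3) + U = -97*(52 - 3) - 4658797/3945000 = -97*49 - 4658797/3945000 = -4753 - 4658797/3945000 = -18755243797/3945000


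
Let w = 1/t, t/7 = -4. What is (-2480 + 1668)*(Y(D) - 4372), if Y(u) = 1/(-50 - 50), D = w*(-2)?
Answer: 88751803/25 ≈ 3.5501e+6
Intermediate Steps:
t = -28 (t = 7*(-4) = -28)
w = -1/28 (w = 1/(-28) = -1/28 ≈ -0.035714)
D = 1/14 (D = -1/28*(-2) = 1/14 ≈ 0.071429)
Y(u) = -1/100 (Y(u) = 1/(-100) = -1/100)
(-2480 + 1668)*(Y(D) - 4372) = (-2480 + 1668)*(-1/100 - 4372) = -812*(-437201/100) = 88751803/25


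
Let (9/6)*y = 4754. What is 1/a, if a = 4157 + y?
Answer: 3/21979 ≈ 0.00013649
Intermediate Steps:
y = 9508/3 (y = (⅔)*4754 = 9508/3 ≈ 3169.3)
a = 21979/3 (a = 4157 + 9508/3 = 21979/3 ≈ 7326.3)
1/a = 1/(21979/3) = 3/21979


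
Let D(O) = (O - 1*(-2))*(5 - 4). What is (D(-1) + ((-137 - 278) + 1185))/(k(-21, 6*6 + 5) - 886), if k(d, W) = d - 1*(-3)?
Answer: -771/904 ≈ -0.85288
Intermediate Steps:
D(O) = 2 + O (D(O) = (O + 2)*1 = (2 + O)*1 = 2 + O)
k(d, W) = 3 + d (k(d, W) = d + 3 = 3 + d)
(D(-1) + ((-137 - 278) + 1185))/(k(-21, 6*6 + 5) - 886) = ((2 - 1) + ((-137 - 278) + 1185))/((3 - 21) - 886) = (1 + (-415 + 1185))/(-18 - 886) = (1 + 770)/(-904) = 771*(-1/904) = -771/904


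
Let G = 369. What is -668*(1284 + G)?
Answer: -1104204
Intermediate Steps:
-668*(1284 + G) = -668*(1284 + 369) = -668*1653 = -1104204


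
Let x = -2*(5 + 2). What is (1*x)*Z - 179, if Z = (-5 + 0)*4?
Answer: 101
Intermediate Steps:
Z = -20 (Z = -5*4 = -20)
x = -14 (x = -2*7 = -14)
(1*x)*Z - 179 = (1*(-14))*(-20) - 179 = -14*(-20) - 179 = 280 - 179 = 101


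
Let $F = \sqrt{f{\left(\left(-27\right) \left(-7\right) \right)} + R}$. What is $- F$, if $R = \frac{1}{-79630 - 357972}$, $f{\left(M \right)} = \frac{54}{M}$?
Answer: $- \frac{\sqrt{2680915703158}}{3063214} \approx -0.53452$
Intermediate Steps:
$R = - \frac{1}{437602}$ ($R = \frac{1}{-437602} = - \frac{1}{437602} \approx -2.2852 \cdot 10^{-6}$)
$F = \frac{\sqrt{2680915703158}}{3063214}$ ($F = \sqrt{\frac{54}{\left(-27\right) \left(-7\right)} - \frac{1}{437602}} = \sqrt{\frac{54}{189} - \frac{1}{437602}} = \sqrt{54 \cdot \frac{1}{189} - \frac{1}{437602}} = \sqrt{\frac{2}{7} - \frac{1}{437602}} = \sqrt{\frac{875197}{3063214}} = \frac{\sqrt{2680915703158}}{3063214} \approx 0.53452$)
$- F = - \frac{\sqrt{2680915703158}}{3063214}$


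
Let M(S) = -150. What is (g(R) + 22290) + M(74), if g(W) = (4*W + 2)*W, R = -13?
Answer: 22790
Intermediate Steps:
g(W) = W*(2 + 4*W) (g(W) = (2 + 4*W)*W = W*(2 + 4*W))
(g(R) + 22290) + M(74) = (2*(-13)*(1 + 2*(-13)) + 22290) - 150 = (2*(-13)*(1 - 26) + 22290) - 150 = (2*(-13)*(-25) + 22290) - 150 = (650 + 22290) - 150 = 22940 - 150 = 22790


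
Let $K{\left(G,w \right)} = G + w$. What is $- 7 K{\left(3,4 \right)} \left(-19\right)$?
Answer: $931$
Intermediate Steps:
$- 7 K{\left(3,4 \right)} \left(-19\right) = - 7 \left(3 + 4\right) \left(-19\right) = \left(-7\right) 7 \left(-19\right) = \left(-49\right) \left(-19\right) = 931$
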